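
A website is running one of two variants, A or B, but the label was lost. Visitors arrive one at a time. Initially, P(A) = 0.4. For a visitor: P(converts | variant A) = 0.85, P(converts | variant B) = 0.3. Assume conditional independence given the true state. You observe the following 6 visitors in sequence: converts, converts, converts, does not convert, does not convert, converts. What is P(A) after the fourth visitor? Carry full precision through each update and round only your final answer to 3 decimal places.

After 'converts': P(A) = 0.85·0.4000 / (0.85·0.4000 + 0.3·0.6000) ≈ 0.6538
After 'converts': P(A) = 0.85·0.6538 / (0.85·0.6538 + 0.3·0.3462) ≈ 0.8426
After 'converts': P(A) = 0.85·0.8426 / (0.85·0.8426 + 0.3·0.1574) ≈ 0.9381
After 'does not convert': P(A) = 0.15·0.9381 / (0.15·0.9381 + 0.7·0.0619) ≈ 0.7647

0.765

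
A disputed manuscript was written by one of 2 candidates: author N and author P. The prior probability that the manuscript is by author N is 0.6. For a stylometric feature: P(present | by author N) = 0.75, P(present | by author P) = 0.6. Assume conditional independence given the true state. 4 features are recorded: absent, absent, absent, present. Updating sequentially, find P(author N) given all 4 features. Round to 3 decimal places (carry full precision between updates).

0.314

After 'absent': P(author N) = 0.25·0.6000 / (0.25·0.6000 + 0.4·0.4000) ≈ 0.4839
After 'absent': P(author N) = 0.25·0.4839 / (0.25·0.4839 + 0.4·0.5161) ≈ 0.3695
After 'absent': P(author N) = 0.25·0.3695 / (0.25·0.3695 + 0.4·0.6305) ≈ 0.2680
After 'present': P(author N) = 0.75·0.2680 / (0.75·0.2680 + 0.6·0.7320) ≈ 0.3140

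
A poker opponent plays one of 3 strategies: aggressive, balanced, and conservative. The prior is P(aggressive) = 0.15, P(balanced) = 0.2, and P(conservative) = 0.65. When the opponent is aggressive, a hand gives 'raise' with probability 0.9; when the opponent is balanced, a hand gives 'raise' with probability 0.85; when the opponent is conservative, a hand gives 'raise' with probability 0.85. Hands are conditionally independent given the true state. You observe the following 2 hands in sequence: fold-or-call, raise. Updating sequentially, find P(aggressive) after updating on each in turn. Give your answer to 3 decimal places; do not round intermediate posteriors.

After 'fold-or-call': normaliser = 0.1·0.1500 + 0.15·0.2000 + 0.15·0.6500; P(aggressive) ≈ 0.1053, P(balanced) ≈ 0.2105, P(conservative) ≈ 0.6842
After 'raise': normaliser = 0.9·0.1053 + 0.85·0.2105 + 0.85·0.6842; P(aggressive) ≈ 0.1108, P(balanced) ≈ 0.2092, P(conservative) ≈ 0.6800

0.111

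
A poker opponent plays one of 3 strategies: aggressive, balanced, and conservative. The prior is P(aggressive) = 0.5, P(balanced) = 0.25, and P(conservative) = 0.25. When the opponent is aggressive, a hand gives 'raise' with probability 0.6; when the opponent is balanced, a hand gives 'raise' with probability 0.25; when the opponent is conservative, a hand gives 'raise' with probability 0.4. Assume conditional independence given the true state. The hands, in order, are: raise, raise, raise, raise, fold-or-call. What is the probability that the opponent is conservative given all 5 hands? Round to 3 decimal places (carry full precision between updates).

After 'raise': normaliser = 0.6·0.5000 + 0.25·0.2500 + 0.4·0.2500; P(aggressive) ≈ 0.6486, P(balanced) ≈ 0.1351, P(conservative) ≈ 0.2162
After 'raise': normaliser = 0.6·0.6486 + 0.25·0.1351 + 0.4·0.2162; P(aggressive) ≈ 0.7639, P(balanced) ≈ 0.0663, P(conservative) ≈ 0.1698
After 'raise': normaliser = 0.6·0.7639 + 0.25·0.0663 + 0.4·0.1698; P(aggressive) ≈ 0.8444, P(balanced) ≈ 0.0305, P(conservative) ≈ 0.1251
After 'raise': normaliser = 0.6·0.8444 + 0.25·0.0305 + 0.4·0.1251; P(aggressive) ≈ 0.8978, P(balanced) ≈ 0.0135, P(conservative) ≈ 0.0887
After 'fold-or-call': normaliser = 0.4·0.8978 + 0.75·0.0135 + 0.6·0.0887; P(aggressive) ≈ 0.8500, P(balanced) ≈ 0.0240, P(conservative) ≈ 0.1259

0.126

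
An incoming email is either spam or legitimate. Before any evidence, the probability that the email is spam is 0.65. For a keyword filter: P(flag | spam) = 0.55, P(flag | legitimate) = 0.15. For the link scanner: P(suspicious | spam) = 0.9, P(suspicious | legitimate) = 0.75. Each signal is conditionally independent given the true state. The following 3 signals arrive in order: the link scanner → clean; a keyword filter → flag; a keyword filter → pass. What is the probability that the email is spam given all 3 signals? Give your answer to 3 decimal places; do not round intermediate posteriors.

After the link scanner='clean': P(spam) = 0.1·0.6500 / (0.1·0.6500 + 0.25·0.3500) ≈ 0.4262
After a keyword filter='flag': P(spam) = 0.55·0.4262 / (0.55·0.4262 + 0.15·0.5738) ≈ 0.7315
After a keyword filter='pass': P(spam) = 0.45·0.7315 / (0.45·0.7315 + 0.85·0.2685) ≈ 0.5905

0.591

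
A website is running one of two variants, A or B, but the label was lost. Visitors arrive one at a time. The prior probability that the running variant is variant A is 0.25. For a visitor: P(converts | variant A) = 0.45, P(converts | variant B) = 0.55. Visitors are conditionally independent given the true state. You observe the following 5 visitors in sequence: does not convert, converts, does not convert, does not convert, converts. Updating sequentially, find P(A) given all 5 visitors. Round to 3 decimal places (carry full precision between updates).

0.289

After 'does not convert': P(A) = 0.55·0.2500 / (0.55·0.2500 + 0.45·0.7500) ≈ 0.2895
After 'converts': P(A) = 0.45·0.2895 / (0.45·0.2895 + 0.55·0.7105) ≈ 0.2500
After 'does not convert': P(A) = 0.55·0.2500 / (0.55·0.2500 + 0.45·0.7500) ≈ 0.2895
After 'does not convert': P(A) = 0.55·0.2895 / (0.55·0.2895 + 0.45·0.7105) ≈ 0.3324
After 'converts': P(A) = 0.45·0.3324 / (0.45·0.3324 + 0.55·0.6676) ≈ 0.2895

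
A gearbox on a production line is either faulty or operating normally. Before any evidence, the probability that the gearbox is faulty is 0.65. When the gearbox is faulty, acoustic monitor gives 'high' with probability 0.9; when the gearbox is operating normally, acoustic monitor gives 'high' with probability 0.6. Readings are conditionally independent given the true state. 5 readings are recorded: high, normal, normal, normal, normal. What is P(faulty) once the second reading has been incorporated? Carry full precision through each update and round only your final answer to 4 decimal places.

Apply Bayes' rule sequentially, carrying P(faulty) forward.
After 'high': P(faulty) = 0.9·0.6500 / (0.9·0.6500 + 0.6·0.3500) ≈ 0.7358
After 'normal': P(faulty) = 0.1·0.7358 / (0.1·0.7358 + 0.4·0.2642) ≈ 0.4105

0.4105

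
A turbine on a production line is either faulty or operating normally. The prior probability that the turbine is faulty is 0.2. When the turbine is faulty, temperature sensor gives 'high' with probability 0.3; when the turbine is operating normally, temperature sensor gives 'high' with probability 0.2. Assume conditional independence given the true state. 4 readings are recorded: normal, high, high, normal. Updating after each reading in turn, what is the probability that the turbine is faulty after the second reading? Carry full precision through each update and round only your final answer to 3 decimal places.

Each posterior becomes the prior for the next update.
After 'normal': P(faulty) = 0.7·0.2000 / (0.7·0.2000 + 0.8·0.8000) ≈ 0.1795
After 'high': P(faulty) = 0.3·0.1795 / (0.3·0.1795 + 0.2·0.8205) ≈ 0.2471

0.247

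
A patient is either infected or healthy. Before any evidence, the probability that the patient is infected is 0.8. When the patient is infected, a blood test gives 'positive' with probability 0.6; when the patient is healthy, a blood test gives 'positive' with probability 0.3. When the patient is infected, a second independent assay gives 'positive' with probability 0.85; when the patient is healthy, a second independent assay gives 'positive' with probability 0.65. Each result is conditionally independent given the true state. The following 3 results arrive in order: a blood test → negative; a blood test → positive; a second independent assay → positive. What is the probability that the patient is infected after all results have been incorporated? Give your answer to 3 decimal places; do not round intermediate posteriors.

0.857

Each posterior becomes the prior for the next update.
After a blood test='negative': P(infected) = 0.4·0.8000 / (0.4·0.8000 + 0.7·0.2000) ≈ 0.6957
After a blood test='positive': P(infected) = 0.6·0.6957 / (0.6·0.6957 + 0.3·0.3043) ≈ 0.8205
After a second independent assay='positive': P(infected) = 0.85·0.8205 / (0.85·0.8205 + 0.65·0.1795) ≈ 0.8567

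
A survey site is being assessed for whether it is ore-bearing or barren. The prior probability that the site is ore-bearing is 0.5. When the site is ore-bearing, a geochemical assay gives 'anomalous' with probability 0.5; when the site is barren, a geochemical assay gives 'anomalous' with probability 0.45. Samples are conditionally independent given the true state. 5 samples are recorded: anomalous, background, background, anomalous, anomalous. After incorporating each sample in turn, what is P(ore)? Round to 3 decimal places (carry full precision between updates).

After 'anomalous': P(ore) = 0.5·0.5000 / (0.5·0.5000 + 0.45·0.5000) ≈ 0.5263
After 'background': P(ore) = 0.5·0.5263 / (0.5·0.5263 + 0.55·0.4737) ≈ 0.5025
After 'background': P(ore) = 0.5·0.5025 / (0.5·0.5025 + 0.55·0.4975) ≈ 0.4787
After 'anomalous': P(ore) = 0.5·0.4787 / (0.5·0.4787 + 0.45·0.5213) ≈ 0.5050
After 'anomalous': P(ore) = 0.5·0.5050 / (0.5·0.5050 + 0.45·0.4950) ≈ 0.5313

0.531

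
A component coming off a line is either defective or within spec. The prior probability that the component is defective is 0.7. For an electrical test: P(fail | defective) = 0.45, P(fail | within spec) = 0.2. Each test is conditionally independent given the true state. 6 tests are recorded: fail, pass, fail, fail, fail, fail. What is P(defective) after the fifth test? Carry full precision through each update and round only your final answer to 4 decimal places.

0.9763

After 'fail': P(defective) = 0.45·0.7000 / (0.45·0.7000 + 0.2·0.3000) ≈ 0.8400
After 'pass': P(defective) = 0.55·0.8400 / (0.55·0.8400 + 0.8·0.1600) ≈ 0.7831
After 'fail': P(defective) = 0.45·0.7831 / (0.45·0.7831 + 0.2·0.2169) ≈ 0.8904
After 'fail': P(defective) = 0.45·0.8904 / (0.45·0.8904 + 0.2·0.1096) ≈ 0.9481
After 'fail': P(defective) = 0.45·0.9481 / (0.45·0.9481 + 0.2·0.0519) ≈ 0.9763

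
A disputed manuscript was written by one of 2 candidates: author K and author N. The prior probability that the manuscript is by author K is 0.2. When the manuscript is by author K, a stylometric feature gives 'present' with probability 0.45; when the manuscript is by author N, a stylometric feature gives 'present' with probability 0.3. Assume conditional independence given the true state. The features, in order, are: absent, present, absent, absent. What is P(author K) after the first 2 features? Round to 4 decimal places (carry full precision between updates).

0.2276

After 'absent': P(author K) = 0.55·0.2000 / (0.55·0.2000 + 0.7·0.8000) ≈ 0.1642
After 'present': P(author K) = 0.45·0.1642 / (0.45·0.1642 + 0.3·0.8358) ≈ 0.2276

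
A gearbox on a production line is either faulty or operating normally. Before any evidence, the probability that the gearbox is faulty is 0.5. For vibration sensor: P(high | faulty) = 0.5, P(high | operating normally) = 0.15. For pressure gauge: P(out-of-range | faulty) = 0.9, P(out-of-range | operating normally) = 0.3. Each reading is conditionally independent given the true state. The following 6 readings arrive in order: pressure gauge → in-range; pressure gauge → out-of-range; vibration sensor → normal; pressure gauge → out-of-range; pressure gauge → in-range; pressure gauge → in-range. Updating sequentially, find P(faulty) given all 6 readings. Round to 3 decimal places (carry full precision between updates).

After pressure gauge='in-range': P(faulty) = 0.1·0.5000 / (0.1·0.5000 + 0.7·0.5000) ≈ 0.1250
After pressure gauge='out-of-range': P(faulty) = 0.9·0.1250 / (0.9·0.1250 + 0.3·0.8750) ≈ 0.3000
After vibration sensor='normal': P(faulty) = 0.5·0.3000 / (0.5·0.3000 + 0.85·0.7000) ≈ 0.2013
After pressure gauge='out-of-range': P(faulty) = 0.9·0.2013 / (0.9·0.2013 + 0.3·0.7987) ≈ 0.4306
After pressure gauge='in-range': P(faulty) = 0.1·0.4306 / (0.1·0.4306 + 0.7·0.5694) ≈ 0.0975
After pressure gauge='in-range': P(faulty) = 0.1·0.0975 / (0.1·0.0975 + 0.7·0.9025) ≈ 0.0152

0.015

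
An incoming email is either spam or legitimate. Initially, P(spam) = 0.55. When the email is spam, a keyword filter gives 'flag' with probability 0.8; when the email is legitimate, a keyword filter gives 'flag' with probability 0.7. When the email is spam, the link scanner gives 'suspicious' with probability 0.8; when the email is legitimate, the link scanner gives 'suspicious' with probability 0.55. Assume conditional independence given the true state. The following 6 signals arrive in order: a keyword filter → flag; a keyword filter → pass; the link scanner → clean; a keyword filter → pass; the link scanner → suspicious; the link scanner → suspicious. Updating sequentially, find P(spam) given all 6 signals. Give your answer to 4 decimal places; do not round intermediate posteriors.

After a keyword filter='flag': P(spam) = 0.8·0.5500 / (0.8·0.5500 + 0.7·0.4500) ≈ 0.5828
After a keyword filter='pass': P(spam) = 0.2·0.5828 / (0.2·0.5828 + 0.3·0.4172) ≈ 0.4822
After the link scanner='clean': P(spam) = 0.2·0.4822 / (0.2·0.4822 + 0.45·0.5178) ≈ 0.2927
After a keyword filter='pass': P(spam) = 0.2·0.2927 / (0.2·0.2927 + 0.3·0.7073) ≈ 0.2162
After the link scanner='suspicious': P(spam) = 0.8·0.2162 / (0.8·0.2162 + 0.55·0.7838) ≈ 0.2864
After the link scanner='suspicious': P(spam) = 0.8·0.2864 / (0.8·0.2864 + 0.55·0.7136) ≈ 0.3686

0.3686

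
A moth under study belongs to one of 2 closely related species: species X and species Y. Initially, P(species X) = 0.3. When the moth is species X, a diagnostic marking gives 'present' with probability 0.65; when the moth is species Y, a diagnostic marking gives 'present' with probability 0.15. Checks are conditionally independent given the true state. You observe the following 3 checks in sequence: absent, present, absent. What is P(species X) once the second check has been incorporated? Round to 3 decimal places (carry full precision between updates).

0.433

After 'absent': P(species X) = 0.35·0.3000 / (0.35·0.3000 + 0.85·0.7000) ≈ 0.1500
After 'present': P(species X) = 0.65·0.1500 / (0.65·0.1500 + 0.15·0.8500) ≈ 0.4333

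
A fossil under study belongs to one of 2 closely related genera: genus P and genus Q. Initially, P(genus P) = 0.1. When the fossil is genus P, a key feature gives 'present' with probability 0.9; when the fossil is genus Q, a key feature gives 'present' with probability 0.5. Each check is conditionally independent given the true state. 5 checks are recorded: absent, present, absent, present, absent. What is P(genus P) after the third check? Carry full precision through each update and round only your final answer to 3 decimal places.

After 'absent': P(genus P) = 0.1·0.1000 / (0.1·0.1000 + 0.5·0.9000) ≈ 0.0217
After 'present': P(genus P) = 0.9·0.0217 / (0.9·0.0217 + 0.5·0.9783) ≈ 0.0385
After 'absent': P(genus P) = 0.1·0.0385 / (0.1·0.0385 + 0.5·0.9615) ≈ 0.0079

0.008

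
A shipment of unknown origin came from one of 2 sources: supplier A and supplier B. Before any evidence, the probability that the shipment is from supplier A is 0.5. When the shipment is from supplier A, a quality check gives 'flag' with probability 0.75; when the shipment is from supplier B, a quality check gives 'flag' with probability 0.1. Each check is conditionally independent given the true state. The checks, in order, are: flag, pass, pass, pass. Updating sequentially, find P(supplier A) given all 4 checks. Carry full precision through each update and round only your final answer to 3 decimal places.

After 'flag': P(supplier A) = 0.75·0.5000 / (0.75·0.5000 + 0.1·0.5000) ≈ 0.8824
After 'pass': P(supplier A) = 0.25·0.8824 / (0.25·0.8824 + 0.9·0.1176) ≈ 0.6757
After 'pass': P(supplier A) = 0.25·0.6757 / (0.25·0.6757 + 0.9·0.3243) ≈ 0.3666
After 'pass': P(supplier A) = 0.25·0.3666 / (0.25·0.3666 + 0.9·0.6334) ≈ 0.1385

0.138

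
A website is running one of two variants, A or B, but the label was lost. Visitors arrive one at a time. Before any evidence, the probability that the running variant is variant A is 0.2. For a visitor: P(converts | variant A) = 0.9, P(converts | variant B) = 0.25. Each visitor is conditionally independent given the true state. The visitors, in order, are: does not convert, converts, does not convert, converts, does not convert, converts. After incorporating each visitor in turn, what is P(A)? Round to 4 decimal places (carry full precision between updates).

After 'does not convert': P(A) = 0.1·0.2000 / (0.1·0.2000 + 0.75·0.8000) ≈ 0.0323
After 'converts': P(A) = 0.9·0.0323 / (0.9·0.0323 + 0.25·0.9677) ≈ 0.1071
After 'does not convert': P(A) = 0.1·0.1071 / (0.1·0.1071 + 0.75·0.8929) ≈ 0.0157
After 'converts': P(A) = 0.9·0.0157 / (0.9·0.0157 + 0.25·0.9843) ≈ 0.0545
After 'does not convert': P(A) = 0.1·0.0545 / (0.1·0.0545 + 0.75·0.9455) ≈ 0.0076
After 'converts': P(A) = 0.9·0.0076 / (0.9·0.0076 + 0.25·0.9924) ≈ 0.0269

0.0269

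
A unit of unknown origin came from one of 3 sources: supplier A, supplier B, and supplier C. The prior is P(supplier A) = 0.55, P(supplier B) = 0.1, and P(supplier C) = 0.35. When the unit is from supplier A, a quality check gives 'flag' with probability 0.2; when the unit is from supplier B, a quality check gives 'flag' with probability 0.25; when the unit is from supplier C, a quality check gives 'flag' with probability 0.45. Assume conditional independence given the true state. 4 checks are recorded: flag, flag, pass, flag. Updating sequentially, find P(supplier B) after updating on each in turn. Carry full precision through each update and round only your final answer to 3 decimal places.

After 'flag': normaliser = 0.2·0.5500 + 0.25·0.1000 + 0.45·0.3500; P(supplier A) ≈ 0.3761, P(supplier B) ≈ 0.0855, P(supplier C) ≈ 0.5385
After 'flag': normaliser = 0.2·0.3761 + 0.25·0.0855 + 0.45·0.5385; P(supplier A) ≈ 0.2219, P(supplier B) ≈ 0.0631, P(supplier C) ≈ 0.7150
After 'pass': normaliser = 0.8·0.2219 + 0.75·0.0631 + 0.55·0.7150; P(supplier A) ≈ 0.2873, P(supplier B) ≈ 0.0765, P(supplier C) ≈ 0.6362
After 'flag': normaliser = 0.2·0.2873 + 0.25·0.0765 + 0.45·0.6362; P(supplier A) ≈ 0.1583, P(supplier B) ≈ 0.0527, P(supplier C) ≈ 0.7890

0.053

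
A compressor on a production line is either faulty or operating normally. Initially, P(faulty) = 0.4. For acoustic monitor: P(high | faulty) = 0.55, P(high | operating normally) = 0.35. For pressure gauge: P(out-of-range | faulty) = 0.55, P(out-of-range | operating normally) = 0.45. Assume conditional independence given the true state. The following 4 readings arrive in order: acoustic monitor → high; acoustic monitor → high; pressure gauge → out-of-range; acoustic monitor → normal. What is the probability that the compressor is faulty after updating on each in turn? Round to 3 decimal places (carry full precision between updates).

0.582

After acoustic monitor='high': P(faulty) = 0.55·0.4000 / (0.55·0.4000 + 0.35·0.6000) ≈ 0.5116
After acoustic monitor='high': P(faulty) = 0.55·0.5116 / (0.55·0.5116 + 0.35·0.4884) ≈ 0.6221
After pressure gauge='out-of-range': P(faulty) = 0.55·0.6221 / (0.55·0.6221 + 0.45·0.3779) ≈ 0.6680
After acoustic monitor='normal': P(faulty) = 0.45·0.6680 / (0.45·0.6680 + 0.65·0.3320) ≈ 0.5821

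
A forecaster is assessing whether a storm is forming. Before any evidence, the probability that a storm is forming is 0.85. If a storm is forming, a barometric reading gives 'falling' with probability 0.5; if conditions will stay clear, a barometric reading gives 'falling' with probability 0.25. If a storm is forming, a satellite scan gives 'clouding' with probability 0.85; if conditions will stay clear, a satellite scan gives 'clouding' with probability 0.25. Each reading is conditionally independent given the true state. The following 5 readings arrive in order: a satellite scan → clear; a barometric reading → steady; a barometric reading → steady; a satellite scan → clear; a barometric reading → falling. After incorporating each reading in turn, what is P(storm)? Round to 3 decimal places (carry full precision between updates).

After a satellite scan='clear': P(storm) = 0.15·0.8500 / (0.15·0.8500 + 0.75·0.1500) ≈ 0.5312
After a barometric reading='steady': P(storm) = 0.5·0.5312 / (0.5·0.5312 + 0.75·0.4688) ≈ 0.4304
After a barometric reading='steady': P(storm) = 0.5·0.4304 / (0.5·0.4304 + 0.75·0.5696) ≈ 0.3350
After a satellite scan='clear': P(storm) = 0.15·0.3350 / (0.15·0.3350 + 0.75·0.6650) ≈ 0.0915
After a barometric reading='falling': P(storm) = 0.5·0.0915 / (0.5·0.0915 + 0.25·0.9085) ≈ 0.1677

0.168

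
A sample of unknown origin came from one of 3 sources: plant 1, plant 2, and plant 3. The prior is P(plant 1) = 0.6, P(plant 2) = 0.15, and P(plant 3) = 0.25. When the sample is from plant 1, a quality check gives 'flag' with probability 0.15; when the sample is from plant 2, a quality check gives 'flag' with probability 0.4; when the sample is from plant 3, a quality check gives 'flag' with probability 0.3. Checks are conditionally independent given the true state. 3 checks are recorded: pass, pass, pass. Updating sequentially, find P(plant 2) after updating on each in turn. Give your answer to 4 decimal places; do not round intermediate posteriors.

Each posterior becomes the prior for the next update.
After 'pass': normaliser = 0.85·0.6000 + 0.6·0.1500 + 0.7·0.2500; P(plant 1) ≈ 0.6581, P(plant 2) ≈ 0.1161, P(plant 3) ≈ 0.2258
After 'pass': normaliser = 0.85·0.6581 + 0.6·0.1161 + 0.7·0.2258; P(plant 1) ≈ 0.7107, P(plant 2) ≈ 0.0885, P(plant 3) ≈ 0.2008
After 'pass': normaliser = 0.85·0.7107 + 0.6·0.0885 + 0.7·0.2008; P(plant 1) ≈ 0.7572, P(plant 2) ≈ 0.0666, P(plant 3) ≈ 0.1762

0.0666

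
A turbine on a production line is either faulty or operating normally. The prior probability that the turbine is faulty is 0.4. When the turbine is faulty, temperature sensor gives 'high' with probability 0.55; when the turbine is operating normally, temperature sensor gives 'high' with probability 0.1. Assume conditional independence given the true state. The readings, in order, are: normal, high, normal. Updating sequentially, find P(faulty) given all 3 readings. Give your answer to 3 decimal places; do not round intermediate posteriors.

0.478

After 'normal': P(faulty) = 0.45·0.4000 / (0.45·0.4000 + 0.9·0.6000) ≈ 0.2500
After 'high': P(faulty) = 0.55·0.2500 / (0.55·0.2500 + 0.1·0.7500) ≈ 0.6471
After 'normal': P(faulty) = 0.45·0.6471 / (0.45·0.6471 + 0.9·0.3529) ≈ 0.4783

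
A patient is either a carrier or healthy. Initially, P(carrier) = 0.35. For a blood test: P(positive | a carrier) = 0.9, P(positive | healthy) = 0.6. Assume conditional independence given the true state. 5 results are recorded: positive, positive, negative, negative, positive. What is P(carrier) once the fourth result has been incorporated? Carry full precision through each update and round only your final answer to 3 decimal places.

0.070

After 'positive': P(carrier) = 0.9·0.3500 / (0.9·0.3500 + 0.6·0.6500) ≈ 0.4468
After 'positive': P(carrier) = 0.9·0.4468 / (0.9·0.4468 + 0.6·0.5532) ≈ 0.5478
After 'negative': P(carrier) = 0.1·0.5478 / (0.1·0.5478 + 0.4·0.4522) ≈ 0.2325
After 'negative': P(carrier) = 0.1·0.2325 / (0.1·0.2325 + 0.4·0.7675) ≈ 0.0704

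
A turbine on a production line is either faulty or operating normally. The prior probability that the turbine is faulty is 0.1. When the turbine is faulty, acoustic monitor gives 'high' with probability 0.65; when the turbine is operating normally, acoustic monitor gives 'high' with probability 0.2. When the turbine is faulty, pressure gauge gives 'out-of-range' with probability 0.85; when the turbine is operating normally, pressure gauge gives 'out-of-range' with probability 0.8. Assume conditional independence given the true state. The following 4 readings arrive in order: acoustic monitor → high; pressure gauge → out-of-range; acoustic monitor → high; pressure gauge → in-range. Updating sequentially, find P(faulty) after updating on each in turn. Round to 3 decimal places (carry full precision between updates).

After acoustic monitor='high': P(faulty) = 0.65·0.1000 / (0.65·0.1000 + 0.2·0.9000) ≈ 0.2653
After pressure gauge='out-of-range': P(faulty) = 0.85·0.2653 / (0.85·0.2653 + 0.8·0.7347) ≈ 0.2773
After acoustic monitor='high': P(faulty) = 0.65·0.2773 / (0.65·0.2773 + 0.2·0.7227) ≈ 0.5550
After pressure gauge='in-range': P(faulty) = 0.15·0.5550 / (0.15·0.5550 + 0.2·0.4450) ≈ 0.4833

0.483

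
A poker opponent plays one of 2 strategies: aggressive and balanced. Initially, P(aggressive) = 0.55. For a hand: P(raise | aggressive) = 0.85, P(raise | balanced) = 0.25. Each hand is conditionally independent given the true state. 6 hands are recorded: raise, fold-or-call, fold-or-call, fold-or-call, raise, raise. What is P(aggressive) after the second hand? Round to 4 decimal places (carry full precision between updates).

0.4539

After 'raise': P(aggressive) = 0.85·0.5500 / (0.85·0.5500 + 0.25·0.4500) ≈ 0.8060
After 'fold-or-call': P(aggressive) = 0.15·0.8060 / (0.15·0.8060 + 0.75·0.1940) ≈ 0.4539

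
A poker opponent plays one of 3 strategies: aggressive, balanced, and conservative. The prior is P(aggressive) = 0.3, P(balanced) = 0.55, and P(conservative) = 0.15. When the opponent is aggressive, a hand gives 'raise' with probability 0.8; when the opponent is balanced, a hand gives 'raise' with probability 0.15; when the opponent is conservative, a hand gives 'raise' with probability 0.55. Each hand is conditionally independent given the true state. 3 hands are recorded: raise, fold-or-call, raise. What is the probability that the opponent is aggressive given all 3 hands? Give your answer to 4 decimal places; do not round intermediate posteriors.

After 'raise': normaliser = 0.8·0.3000 + 0.15·0.5500 + 0.55·0.1500; P(aggressive) ≈ 0.5926, P(balanced) ≈ 0.2037, P(conservative) ≈ 0.2037
After 'fold-or-call': normaliser = 0.2·0.5926 + 0.85·0.2037 + 0.45·0.2037; P(aggressive) ≈ 0.3092, P(balanced) ≈ 0.4517, P(conservative) ≈ 0.2391
After 'raise': normaliser = 0.8·0.3092 + 0.15·0.4517 + 0.55·0.2391; P(aggressive) ≈ 0.5538, P(balanced) ≈ 0.1517, P(conservative) ≈ 0.2945

0.5538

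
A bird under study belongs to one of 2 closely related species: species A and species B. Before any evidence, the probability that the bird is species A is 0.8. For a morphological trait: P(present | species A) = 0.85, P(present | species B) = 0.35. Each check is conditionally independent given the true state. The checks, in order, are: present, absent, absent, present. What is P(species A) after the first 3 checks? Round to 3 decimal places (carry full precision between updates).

0.341

After 'present': P(species A) = 0.85·0.8000 / (0.85·0.8000 + 0.35·0.2000) ≈ 0.9067
After 'absent': P(species A) = 0.15·0.9067 / (0.15·0.9067 + 0.65·0.0933) ≈ 0.6915
After 'absent': P(species A) = 0.15·0.6915 / (0.15·0.6915 + 0.65·0.3085) ≈ 0.3409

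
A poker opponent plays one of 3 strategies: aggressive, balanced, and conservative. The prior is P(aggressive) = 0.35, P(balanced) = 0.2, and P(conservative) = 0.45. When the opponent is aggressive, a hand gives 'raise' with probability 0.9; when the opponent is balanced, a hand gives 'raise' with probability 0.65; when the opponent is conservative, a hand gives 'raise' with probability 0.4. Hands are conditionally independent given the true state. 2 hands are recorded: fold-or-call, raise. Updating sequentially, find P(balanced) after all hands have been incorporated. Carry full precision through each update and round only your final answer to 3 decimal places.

After 'fold-or-call': normaliser = 0.1·0.3500 + 0.35·0.2000 + 0.6·0.4500; P(aggressive) ≈ 0.0933, P(balanced) ≈ 0.1867, P(conservative) ≈ 0.7200
After 'raise': normaliser = 0.9·0.0933 + 0.65·0.1867 + 0.4·0.7200; P(aggressive) ≈ 0.1703, P(balanced) ≈ 0.2459, P(conservative) ≈ 0.5838

0.246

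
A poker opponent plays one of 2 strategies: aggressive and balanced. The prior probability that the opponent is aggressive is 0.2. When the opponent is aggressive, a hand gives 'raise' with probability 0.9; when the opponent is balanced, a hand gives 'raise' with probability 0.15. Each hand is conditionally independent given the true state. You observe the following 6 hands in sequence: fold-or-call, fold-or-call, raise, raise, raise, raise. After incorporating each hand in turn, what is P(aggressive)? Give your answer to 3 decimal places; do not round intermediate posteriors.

After 'fold-or-call': P(aggressive) = 0.1·0.2000 / (0.1·0.2000 + 0.85·0.8000) ≈ 0.0286
After 'fold-or-call': P(aggressive) = 0.1·0.0286 / (0.1·0.0286 + 0.85·0.9714) ≈ 0.0034
After 'raise': P(aggressive) = 0.9·0.0034 / (0.9·0.0034 + 0.15·0.9966) ≈ 0.0203
After 'raise': P(aggressive) = 0.9·0.0203 / (0.9·0.0203 + 0.15·0.9797) ≈ 0.1108
After 'raise': P(aggressive) = 0.9·0.1108 / (0.9·0.1108 + 0.15·0.8892) ≈ 0.4277
After 'raise': P(aggressive) = 0.9·0.4277 / (0.9·0.4277 + 0.15·0.5723) ≈ 0.8177

0.818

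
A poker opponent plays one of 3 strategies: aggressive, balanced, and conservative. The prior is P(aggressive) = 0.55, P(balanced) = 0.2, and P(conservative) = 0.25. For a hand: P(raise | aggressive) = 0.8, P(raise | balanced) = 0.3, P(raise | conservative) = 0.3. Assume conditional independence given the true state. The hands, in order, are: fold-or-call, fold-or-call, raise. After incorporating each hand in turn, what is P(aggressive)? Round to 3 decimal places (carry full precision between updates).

0.210

After 'fold-or-call': normaliser = 0.2·0.5500 + 0.7·0.2000 + 0.7·0.2500; P(aggressive) ≈ 0.2588, P(balanced) ≈ 0.3294, P(conservative) ≈ 0.4118
After 'fold-or-call': normaliser = 0.2·0.2588 + 0.7·0.3294 + 0.7·0.4118; P(aggressive) ≈ 0.0907, P(balanced) ≈ 0.4041, P(conservative) ≈ 0.5052
After 'raise': normaliser = 0.8·0.0907 + 0.3·0.4041 + 0.3·0.5052; P(aggressive) ≈ 0.2101, P(balanced) ≈ 0.3510, P(conservative) ≈ 0.4388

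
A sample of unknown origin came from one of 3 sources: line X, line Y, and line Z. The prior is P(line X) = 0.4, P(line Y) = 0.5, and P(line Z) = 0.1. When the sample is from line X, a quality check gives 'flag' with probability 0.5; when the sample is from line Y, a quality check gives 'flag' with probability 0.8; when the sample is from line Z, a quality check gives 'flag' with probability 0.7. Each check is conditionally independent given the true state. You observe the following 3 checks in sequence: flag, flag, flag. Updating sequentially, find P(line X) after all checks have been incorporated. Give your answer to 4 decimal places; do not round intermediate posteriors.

0.1469

Each posterior becomes the prior for the next update.
After 'flag': normaliser = 0.5·0.4000 + 0.8·0.5000 + 0.7·0.1000; P(line X) ≈ 0.2985, P(line Y) ≈ 0.5970, P(line Z) ≈ 0.1045
After 'flag': normaliser = 0.5·0.2985 + 0.8·0.5970 + 0.7·0.1045; P(line X) ≈ 0.2132, P(line Y) ≈ 0.6823, P(line Z) ≈ 0.1045
After 'flag': normaliser = 0.5·0.2132 + 0.8·0.6823 + 0.7·0.1045; P(line X) ≈ 0.1469, P(line Y) ≈ 0.7523, P(line Z) ≈ 0.1008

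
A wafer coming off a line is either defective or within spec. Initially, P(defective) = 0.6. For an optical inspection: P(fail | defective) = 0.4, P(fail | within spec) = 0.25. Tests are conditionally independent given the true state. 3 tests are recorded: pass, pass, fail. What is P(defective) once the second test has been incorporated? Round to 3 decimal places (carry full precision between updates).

0.490

After 'pass': P(defective) = 0.6·0.6000 / (0.6·0.6000 + 0.75·0.4000) ≈ 0.5455
After 'pass': P(defective) = 0.6·0.5455 / (0.6·0.5455 + 0.75·0.4545) ≈ 0.4898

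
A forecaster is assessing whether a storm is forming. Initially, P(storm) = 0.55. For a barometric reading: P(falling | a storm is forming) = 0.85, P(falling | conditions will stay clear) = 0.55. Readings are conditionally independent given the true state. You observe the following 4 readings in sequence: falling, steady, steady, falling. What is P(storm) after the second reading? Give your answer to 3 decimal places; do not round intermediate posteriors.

0.386

Each posterior becomes the prior for the next update.
After 'falling': P(storm) = 0.85·0.5500 / (0.85·0.5500 + 0.55·0.4500) ≈ 0.6538
After 'steady': P(storm) = 0.15·0.6538 / (0.15·0.6538 + 0.45·0.3462) ≈ 0.3864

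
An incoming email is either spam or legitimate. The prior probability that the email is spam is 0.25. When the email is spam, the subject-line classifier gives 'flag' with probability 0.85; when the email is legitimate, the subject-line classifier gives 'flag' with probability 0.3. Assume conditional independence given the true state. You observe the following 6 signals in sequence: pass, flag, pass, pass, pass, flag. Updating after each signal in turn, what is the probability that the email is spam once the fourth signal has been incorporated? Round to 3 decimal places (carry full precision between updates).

0.009

After 'pass': P(spam) = 0.15·0.2500 / (0.15·0.2500 + 0.7·0.7500) ≈ 0.0667
After 'flag': P(spam) = 0.85·0.0667 / (0.85·0.0667 + 0.3·0.9333) ≈ 0.1683
After 'pass': P(spam) = 0.15·0.1683 / (0.15·0.1683 + 0.7·0.8317) ≈ 0.0416
After 'pass': P(spam) = 0.15·0.0416 / (0.15·0.0416 + 0.7·0.9584) ≈ 0.0092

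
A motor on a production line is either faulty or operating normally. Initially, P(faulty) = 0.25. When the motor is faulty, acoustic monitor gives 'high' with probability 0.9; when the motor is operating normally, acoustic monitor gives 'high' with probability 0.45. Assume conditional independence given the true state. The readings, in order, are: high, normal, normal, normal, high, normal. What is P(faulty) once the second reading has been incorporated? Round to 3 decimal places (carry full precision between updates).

0.108

After 'high': P(faulty) = 0.9·0.2500 / (0.9·0.2500 + 0.45·0.7500) ≈ 0.4000
After 'normal': P(faulty) = 0.1·0.4000 / (0.1·0.4000 + 0.55·0.6000) ≈ 0.1081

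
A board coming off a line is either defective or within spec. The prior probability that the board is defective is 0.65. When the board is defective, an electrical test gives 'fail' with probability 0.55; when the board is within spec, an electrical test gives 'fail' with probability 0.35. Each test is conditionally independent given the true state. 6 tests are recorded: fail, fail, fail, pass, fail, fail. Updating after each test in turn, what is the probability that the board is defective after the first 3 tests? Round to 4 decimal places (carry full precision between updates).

Apply Bayes' rule sequentially, carrying P(defective) forward.
After 'fail': P(defective) = 0.55·0.6500 / (0.55·0.6500 + 0.35·0.3500) ≈ 0.7448
After 'fail': P(defective) = 0.55·0.7448 / (0.55·0.7448 + 0.35·0.2552) ≈ 0.8210
After 'fail': P(defective) = 0.55·0.8210 / (0.55·0.8210 + 0.35·0.1790) ≈ 0.8781

0.8781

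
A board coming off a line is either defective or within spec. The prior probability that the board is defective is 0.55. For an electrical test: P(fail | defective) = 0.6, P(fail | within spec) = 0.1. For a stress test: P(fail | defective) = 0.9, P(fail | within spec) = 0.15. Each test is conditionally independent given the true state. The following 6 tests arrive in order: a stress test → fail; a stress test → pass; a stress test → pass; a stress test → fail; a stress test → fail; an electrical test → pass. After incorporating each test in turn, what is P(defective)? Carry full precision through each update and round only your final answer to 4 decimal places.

0.6189

After a stress test='fail': P(defective) = 0.9·0.5500 / (0.9·0.5500 + 0.15·0.4500) ≈ 0.8800
After a stress test='pass': P(defective) = 0.1·0.8800 / (0.1·0.8800 + 0.85·0.1200) ≈ 0.4632
After a stress test='pass': P(defective) = 0.1·0.4632 / (0.1·0.4632 + 0.85·0.5368) ≈ 0.0921
After a stress test='fail': P(defective) = 0.9·0.0921 / (0.9·0.0921 + 0.15·0.9079) ≈ 0.3785
After a stress test='fail': P(defective) = 0.9·0.3785 / (0.9·0.3785 + 0.15·0.6215) ≈ 0.7851
After an electrical test='pass': P(defective) = 0.4·0.7851 / (0.4·0.7851 + 0.9·0.2149) ≈ 0.6189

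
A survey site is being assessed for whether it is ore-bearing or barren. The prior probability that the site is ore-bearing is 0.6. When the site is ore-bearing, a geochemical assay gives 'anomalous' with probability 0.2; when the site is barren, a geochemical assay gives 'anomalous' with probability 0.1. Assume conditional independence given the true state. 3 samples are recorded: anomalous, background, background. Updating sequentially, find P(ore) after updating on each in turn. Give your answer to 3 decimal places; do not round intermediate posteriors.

0.703

After 'anomalous': P(ore) = 0.2·0.6000 / (0.2·0.6000 + 0.1·0.4000) ≈ 0.7500
After 'background': P(ore) = 0.8·0.7500 / (0.8·0.7500 + 0.9·0.2500) ≈ 0.7273
After 'background': P(ore) = 0.8·0.7273 / (0.8·0.7273 + 0.9·0.2727) ≈ 0.7033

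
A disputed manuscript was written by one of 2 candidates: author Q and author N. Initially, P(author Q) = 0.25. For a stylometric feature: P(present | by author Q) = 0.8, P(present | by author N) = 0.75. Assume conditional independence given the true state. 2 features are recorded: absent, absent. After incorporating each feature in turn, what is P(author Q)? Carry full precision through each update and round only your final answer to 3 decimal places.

0.176

After 'absent': P(author Q) = 0.2·0.2500 / (0.2·0.2500 + 0.25·0.7500) ≈ 0.2105
After 'absent': P(author Q) = 0.2·0.2105 / (0.2·0.2105 + 0.25·0.7895) ≈ 0.1758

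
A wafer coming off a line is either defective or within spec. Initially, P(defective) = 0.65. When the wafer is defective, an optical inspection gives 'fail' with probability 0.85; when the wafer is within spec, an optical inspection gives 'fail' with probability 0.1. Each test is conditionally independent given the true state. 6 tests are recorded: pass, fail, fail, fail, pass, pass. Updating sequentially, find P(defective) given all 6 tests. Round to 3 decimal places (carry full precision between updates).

After 'pass': P(defective) = 0.15·0.6500 / (0.15·0.6500 + 0.9·0.3500) ≈ 0.2364
After 'fail': P(defective) = 0.85·0.2364 / (0.85·0.2364 + 0.1·0.7636) ≈ 0.7246
After 'fail': P(defective) = 0.85·0.7246 / (0.85·0.7246 + 0.1·0.2754) ≈ 0.9572
After 'fail': P(defective) = 0.85·0.9572 / (0.85·0.9572 + 0.1·0.0428) ≈ 0.9948
After 'pass': P(defective) = 0.15·0.9948 / (0.15·0.9948 + 0.9·0.0052) ≈ 0.9694
After 'pass': P(defective) = 0.15·0.9694 / (0.15·0.9694 + 0.9·0.0306) ≈ 0.8408

0.841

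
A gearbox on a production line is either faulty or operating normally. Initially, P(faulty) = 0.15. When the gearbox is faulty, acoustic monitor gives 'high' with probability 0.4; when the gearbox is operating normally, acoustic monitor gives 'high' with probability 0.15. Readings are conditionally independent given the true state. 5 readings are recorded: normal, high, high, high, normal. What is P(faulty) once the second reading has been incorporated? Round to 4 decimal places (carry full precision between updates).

0.2494

Apply Bayes' rule sequentially, carrying P(faulty) forward.
After 'normal': P(faulty) = 0.6·0.1500 / (0.6·0.1500 + 0.85·0.8500) ≈ 0.1108
After 'high': P(faulty) = 0.4·0.1108 / (0.4·0.1108 + 0.15·0.8892) ≈ 0.2494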